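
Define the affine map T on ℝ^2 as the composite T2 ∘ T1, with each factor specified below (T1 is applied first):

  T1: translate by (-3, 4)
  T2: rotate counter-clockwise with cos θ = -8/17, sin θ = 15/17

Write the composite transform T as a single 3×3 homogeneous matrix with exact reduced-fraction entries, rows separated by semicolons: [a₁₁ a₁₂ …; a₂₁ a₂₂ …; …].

T1 = [1 0 -3; 0 1 4; 0 0 1]
T2·T1 = [-8/17 -15/17 -36/17; 15/17 -8/17 -77/17; 0 0 1]

T = [-8/17 -15/17 -36/17; 15/17 -8/17 -77/17; 0 0 1]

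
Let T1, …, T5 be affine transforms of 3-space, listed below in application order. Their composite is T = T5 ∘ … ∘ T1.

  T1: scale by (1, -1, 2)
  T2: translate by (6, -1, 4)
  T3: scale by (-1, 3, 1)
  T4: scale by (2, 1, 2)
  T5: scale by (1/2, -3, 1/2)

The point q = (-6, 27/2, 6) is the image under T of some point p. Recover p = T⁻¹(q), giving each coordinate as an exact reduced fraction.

p = (0, 1/2, 1)

T1 = [1 0 0 0; 0 -1 0 0; 0 0 2 0; 0 0 0 1]
T2·T1 = [1 0 0 6; 0 -1 0 -1; 0 0 2 4; 0 0 0 1]
T3·…·T1 = [-1 0 0 -6; 0 -3 0 -3; 0 0 2 4; 0 0 0 1]
T4·…·T1 = [-2 0 0 -12; 0 -3 0 -3; 0 0 4 8; 0 0 0 1]
T5·…·T1 = [-1 0 0 -6; 0 9 0 9; 0 0 2 4; 0 0 0 1]
det M = -18; M⁻¹ = [-1 0 0 -6; 0 1/9 0 -1; 0 0 1/2 -2; 0 0 0 1]
M⁻¹ · (-6, 27/2, 6)ᵀ = (0, 1/2, 1)ᵀ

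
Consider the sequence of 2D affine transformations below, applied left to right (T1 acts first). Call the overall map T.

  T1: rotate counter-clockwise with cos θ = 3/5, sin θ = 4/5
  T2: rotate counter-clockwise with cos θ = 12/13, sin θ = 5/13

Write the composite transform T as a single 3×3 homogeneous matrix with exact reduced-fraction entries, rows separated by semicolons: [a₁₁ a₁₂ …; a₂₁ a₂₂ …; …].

T = [16/65 -63/65 0; 63/65 16/65 0; 0 0 1]

T1 = [3/5 -4/5 0; 4/5 3/5 0; 0 0 1]
T2·T1 = [16/65 -63/65 0; 63/65 16/65 0; 0 0 1]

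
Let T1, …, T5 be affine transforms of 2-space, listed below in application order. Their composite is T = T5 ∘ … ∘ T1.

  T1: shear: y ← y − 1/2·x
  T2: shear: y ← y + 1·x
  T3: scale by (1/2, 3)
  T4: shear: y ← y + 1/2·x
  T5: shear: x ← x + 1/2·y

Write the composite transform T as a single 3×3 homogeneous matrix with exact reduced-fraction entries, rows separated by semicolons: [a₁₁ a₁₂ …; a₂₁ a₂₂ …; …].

T = [11/8 3/2 0; 7/4 3 0; 0 0 1]

T1 = [1 0 0; -1/2 1 0; 0 0 1]
T2·T1 = [1 0 0; 1/2 1 0; 0 0 1]
T3·…·T1 = [1/2 0 0; 3/2 3 0; 0 0 1]
T4·…·T1 = [1/2 0 0; 7/4 3 0; 0 0 1]
T5·…·T1 = [11/8 3/2 0; 7/4 3 0; 0 0 1]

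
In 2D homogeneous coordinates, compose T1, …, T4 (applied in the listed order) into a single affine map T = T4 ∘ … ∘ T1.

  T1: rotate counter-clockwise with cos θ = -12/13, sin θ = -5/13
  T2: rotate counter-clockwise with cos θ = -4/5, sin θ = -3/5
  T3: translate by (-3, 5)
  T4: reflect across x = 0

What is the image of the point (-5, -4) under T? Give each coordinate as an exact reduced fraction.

T1 rotate counter-clockwise with cos θ = -12/13, sin θ = -5/13: (-5, -4) → (40/13, 73/13)
T2 rotate counter-clockwise with cos θ = -4/5, sin θ = -3/5: (40/13, 73/13) → (59/65, -412/65)
T3 translate by (-3, 5): (59/65, -412/65) → (-136/65, -87/65)
T4 reflect across x = 0: (-136/65, -87/65) → (136/65, -87/65)

T(p) = (136/65, -87/65)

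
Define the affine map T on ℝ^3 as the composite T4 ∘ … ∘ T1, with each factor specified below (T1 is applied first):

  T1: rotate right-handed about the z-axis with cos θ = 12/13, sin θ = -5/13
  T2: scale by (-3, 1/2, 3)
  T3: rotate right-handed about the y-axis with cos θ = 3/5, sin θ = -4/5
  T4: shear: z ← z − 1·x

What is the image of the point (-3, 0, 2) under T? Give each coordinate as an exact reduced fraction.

T1 rotate right-handed about the z-axis with cos θ = 12/13, sin θ = -5/13: (-3, 0, 2) → (-36/13, 15/13, 2)
T2 scale by (-3, 1/2, 3): (-36/13, 15/13, 2) → (108/13, 15/26, 6)
T3 rotate right-handed about the y-axis with cos θ = 3/5, sin θ = -4/5: (108/13, 15/26, 6) → (12/65, 15/26, 666/65)
T4 shear: z ← z − 1·x: (12/65, 15/26, 666/65) → (12/65, 15/26, 654/65)

T(p) = (12/65, 15/26, 654/65)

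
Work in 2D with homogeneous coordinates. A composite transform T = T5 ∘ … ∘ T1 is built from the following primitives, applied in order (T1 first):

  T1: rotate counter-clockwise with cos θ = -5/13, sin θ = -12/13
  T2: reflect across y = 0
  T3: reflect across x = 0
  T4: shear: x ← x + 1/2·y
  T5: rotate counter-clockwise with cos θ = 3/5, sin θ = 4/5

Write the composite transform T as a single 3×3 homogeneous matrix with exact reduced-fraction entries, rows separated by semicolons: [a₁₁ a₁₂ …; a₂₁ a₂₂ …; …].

T1 = [-5/13 12/13 0; -12/13 -5/13 0; 0 0 1]
T2·T1 = [-5/13 12/13 0; 12/13 5/13 0; 0 0 1]
T3·…·T1 = [5/13 -12/13 0; 12/13 5/13 0; 0 0 1]
T4·…·T1 = [11/13 -19/26 0; 12/13 5/13 0; 0 0 1]
T5·…·T1 = [-3/13 -97/130 0; 16/13 -23/65 0; 0 0 1]

T = [-3/13 -97/130 0; 16/13 -23/65 0; 0 0 1]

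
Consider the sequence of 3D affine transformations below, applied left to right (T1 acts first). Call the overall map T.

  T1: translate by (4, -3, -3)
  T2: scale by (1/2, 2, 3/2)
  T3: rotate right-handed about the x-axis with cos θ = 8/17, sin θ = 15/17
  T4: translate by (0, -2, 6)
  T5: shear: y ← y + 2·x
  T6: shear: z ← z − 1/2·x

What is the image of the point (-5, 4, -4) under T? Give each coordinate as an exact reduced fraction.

T1 translate by (4, -3, -3): (-5, 4, -4) → (-1, 1, -7)
T2 scale by (1/2, 2, 3/2): (-1, 1, -7) → (-1/2, 2, -21/2)
T3 rotate right-handed about the x-axis with cos θ = 8/17, sin θ = 15/17: (-1/2, 2, -21/2) → (-1/2, 347/34, -54/17)
T4 translate by (0, -2, 6): (-1/2, 347/34, -54/17) → (-1/2, 279/34, 48/17)
T5 shear: y ← y + 2·x: (-1/2, 279/34, 48/17) → (-1/2, 245/34, 48/17)
T6 shear: z ← z − 1/2·x: (-1/2, 245/34, 48/17) → (-1/2, 245/34, 209/68)

T(p) = (-1/2, 245/34, 209/68)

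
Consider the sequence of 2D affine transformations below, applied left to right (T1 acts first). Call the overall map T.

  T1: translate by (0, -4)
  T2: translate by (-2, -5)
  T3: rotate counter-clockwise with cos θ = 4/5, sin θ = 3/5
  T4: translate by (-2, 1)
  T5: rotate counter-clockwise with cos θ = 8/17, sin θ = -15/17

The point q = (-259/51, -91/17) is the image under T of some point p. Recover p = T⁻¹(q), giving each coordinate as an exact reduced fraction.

p = (2/3, 0)

T1 = [1 0 0; 0 1 -4; 0 0 1]
T2·T1 = [1 0 -2; 0 1 -9; 0 0 1]
T3·…·T1 = [4/5 -3/5 19/5; 3/5 4/5 -42/5; 0 0 1]
T4·…·T1 = [4/5 -3/5 9/5; 3/5 4/5 -37/5; 0 0 1]
T5·…·T1 = [77/85 36/85 -483/85; -36/85 77/85 -431/85; 0 0 1]
det M = 1; M⁻¹ = [77/85 -36/85 3; 36/85 77/85 7; 0 0 1]
M⁻¹ · (-259/51, -91/17)ᵀ = (2/3, 0)ᵀ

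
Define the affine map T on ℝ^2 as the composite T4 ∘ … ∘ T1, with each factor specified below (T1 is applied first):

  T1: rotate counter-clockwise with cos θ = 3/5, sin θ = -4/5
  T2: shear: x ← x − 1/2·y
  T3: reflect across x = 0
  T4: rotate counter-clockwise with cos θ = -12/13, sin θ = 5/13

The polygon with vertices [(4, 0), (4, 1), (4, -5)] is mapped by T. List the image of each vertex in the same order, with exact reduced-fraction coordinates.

image vertices: (64/13, 92/65), (67/13, 87/130), (49/13, 669/130)

T1 rotate counter-clockwise with cos θ = 3/5, sin θ = -4/5: (4, 0) → (12/5, -16/5); (4, 1) → (16/5, -13/5); (4, -5) → (-8/5, -31/5)
T2 shear: x ← x − 1/2·y: (12/5, -16/5) → (4, -16/5); (16/5, -13/5) → (9/2, -13/5); (-8/5, -31/5) → (3/2, -31/5)
T3 reflect across x = 0: (4, -16/5) → (-4, -16/5); (9/2, -13/5) → (-9/2, -13/5); (3/2, -31/5) → (-3/2, -31/5)
T4 rotate counter-clockwise with cos θ = -12/13, sin θ = 5/13: (-4, -16/5) → (64/13, 92/65); (-9/2, -13/5) → (67/13, 87/130); (-3/2, -31/5) → (49/13, 669/130)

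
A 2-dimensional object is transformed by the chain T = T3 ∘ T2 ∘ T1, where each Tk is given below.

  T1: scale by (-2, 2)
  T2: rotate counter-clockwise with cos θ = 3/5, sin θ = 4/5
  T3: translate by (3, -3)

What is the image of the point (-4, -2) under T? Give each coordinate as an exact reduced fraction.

T(p) = (11, 1)

T1 scale by (-2, 2): (-4, -2) → (8, -4)
T2 rotate counter-clockwise with cos θ = 3/5, sin θ = 4/5: (8, -4) → (8, 4)
T3 translate by (3, -3): (8, 4) → (11, 1)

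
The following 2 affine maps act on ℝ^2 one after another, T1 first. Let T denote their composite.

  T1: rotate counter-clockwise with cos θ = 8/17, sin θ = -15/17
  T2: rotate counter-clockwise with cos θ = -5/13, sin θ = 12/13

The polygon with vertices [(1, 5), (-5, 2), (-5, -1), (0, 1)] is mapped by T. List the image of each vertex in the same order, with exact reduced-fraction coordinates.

image vertices: (-55/17, 67/17), (-1042/221, -575/221), (-529/221, -995/221), (-171/221, 140/221)

T1 rotate counter-clockwise with cos θ = 8/17, sin θ = -15/17: (1, 5) → (83/17, 25/17); (-5, 2) → (-10/17, 91/17); (-5, -1) → (-55/17, 67/17); (0, 1) → (15/17, 8/17)
T2 rotate counter-clockwise with cos θ = -5/13, sin θ = 12/13: (83/17, 25/17) → (-55/17, 67/17); (-10/17, 91/17) → (-1042/221, -575/221); (-55/17, 67/17) → (-529/221, -995/221); (15/17, 8/17) → (-171/221, 140/221)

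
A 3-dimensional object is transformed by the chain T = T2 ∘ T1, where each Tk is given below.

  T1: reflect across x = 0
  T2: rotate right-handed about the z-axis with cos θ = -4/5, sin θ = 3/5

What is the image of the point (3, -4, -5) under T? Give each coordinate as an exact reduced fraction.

T1 reflect across x = 0: (3, -4, -5) → (-3, -4, -5)
T2 rotate right-handed about the z-axis with cos θ = -4/5, sin θ = 3/5: (-3, -4, -5) → (24/5, 7/5, -5)

T(p) = (24/5, 7/5, -5)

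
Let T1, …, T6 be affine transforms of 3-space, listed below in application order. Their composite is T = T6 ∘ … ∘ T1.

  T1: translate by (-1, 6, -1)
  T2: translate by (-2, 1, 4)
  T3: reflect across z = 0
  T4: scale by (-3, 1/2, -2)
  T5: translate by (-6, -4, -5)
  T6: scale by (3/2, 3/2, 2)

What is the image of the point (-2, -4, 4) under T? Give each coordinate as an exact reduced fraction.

T(p) = (27/2, -15/4, 18)

T1 translate by (-1, 6, -1): (-2, -4, 4) → (-3, 2, 3)
T2 translate by (-2, 1, 4): (-3, 2, 3) → (-5, 3, 7)
T3 reflect across z = 0: (-5, 3, 7) → (-5, 3, -7)
T4 scale by (-3, 1/2, -2): (-5, 3, -7) → (15, 3/2, 14)
T5 translate by (-6, -4, -5): (15, 3/2, 14) → (9, -5/2, 9)
T6 scale by (3/2, 3/2, 2): (9, -5/2, 9) → (27/2, -15/4, 18)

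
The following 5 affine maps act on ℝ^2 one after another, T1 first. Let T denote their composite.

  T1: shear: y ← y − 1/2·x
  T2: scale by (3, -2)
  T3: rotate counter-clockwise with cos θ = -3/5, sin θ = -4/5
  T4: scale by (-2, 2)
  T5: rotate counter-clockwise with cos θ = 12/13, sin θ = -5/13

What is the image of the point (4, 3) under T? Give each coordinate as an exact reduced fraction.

T1 shear: y ← y − 1/2·x: (4, 3) → (4, 1)
T2 scale by (3, -2): (4, 1) → (12, -2)
T3 rotate counter-clockwise with cos θ = -3/5, sin θ = -4/5: (12, -2) → (-44/5, -42/5)
T4 scale by (-2, 2): (-44/5, -42/5) → (88/5, -84/5)
T5 rotate counter-clockwise with cos θ = 12/13, sin θ = -5/13: (88/5, -84/5) → (636/65, -1448/65)

T(p) = (636/65, -1448/65)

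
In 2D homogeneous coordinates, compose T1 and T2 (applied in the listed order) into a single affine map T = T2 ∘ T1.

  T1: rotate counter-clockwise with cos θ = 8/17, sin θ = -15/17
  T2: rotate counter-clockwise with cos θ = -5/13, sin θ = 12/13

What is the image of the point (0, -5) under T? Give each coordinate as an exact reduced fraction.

T1 rotate counter-clockwise with cos θ = 8/17, sin θ = -15/17: (0, -5) → (-75/17, -40/17)
T2 rotate counter-clockwise with cos θ = -5/13, sin θ = 12/13: (-75/17, -40/17) → (855/221, -700/221)

T(p) = (855/221, -700/221)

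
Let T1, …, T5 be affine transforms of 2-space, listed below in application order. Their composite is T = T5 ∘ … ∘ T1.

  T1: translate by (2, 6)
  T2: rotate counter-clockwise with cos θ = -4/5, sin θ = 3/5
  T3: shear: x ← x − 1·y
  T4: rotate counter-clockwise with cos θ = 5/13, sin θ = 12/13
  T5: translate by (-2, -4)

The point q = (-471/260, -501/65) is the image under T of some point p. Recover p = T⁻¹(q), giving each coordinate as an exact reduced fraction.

p = (1, -7/4)

T1 = [1 0 2; 0 1 6; 0 0 1]
T2·T1 = [-4/5 -3/5 -26/5; 3/5 -4/5 -18/5; 0 0 1]
T3·…·T1 = [-7/5 1/5 -8/5; 3/5 -4/5 -18/5; 0 0 1]
T4·…·T1 = [-71/65 53/65 176/65; -69/65 -8/65 -186/65; 0 0 1]
T5·…·T1 = [-71/65 53/65 46/65; -69/65 -8/65 -446/65; 0 0 1]
det M = 1; M⁻¹ = [-8/65 -53/65 -358/65; 69/65 -71/65 -536/65; 0 0 1]
M⁻¹ · (-471/260, -501/65)ᵀ = (1, -7/4)ᵀ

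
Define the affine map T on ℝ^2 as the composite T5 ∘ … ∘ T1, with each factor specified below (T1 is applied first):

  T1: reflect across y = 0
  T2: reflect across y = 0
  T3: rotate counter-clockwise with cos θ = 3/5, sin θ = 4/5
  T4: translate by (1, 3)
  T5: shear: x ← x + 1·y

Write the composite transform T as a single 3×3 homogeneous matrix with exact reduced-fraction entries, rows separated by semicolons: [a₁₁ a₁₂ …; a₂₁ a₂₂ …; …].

T = [7/5 -1/5 4; 4/5 3/5 3; 0 0 1]

T1 = [1 0 0; 0 -1 0; 0 0 1]
T2·T1 = [1 0 0; 0 1 0; 0 0 1]
T3·…·T1 = [3/5 -4/5 0; 4/5 3/5 0; 0 0 1]
T4·…·T1 = [3/5 -4/5 1; 4/5 3/5 3; 0 0 1]
T5·…·T1 = [7/5 -1/5 4; 4/5 3/5 3; 0 0 1]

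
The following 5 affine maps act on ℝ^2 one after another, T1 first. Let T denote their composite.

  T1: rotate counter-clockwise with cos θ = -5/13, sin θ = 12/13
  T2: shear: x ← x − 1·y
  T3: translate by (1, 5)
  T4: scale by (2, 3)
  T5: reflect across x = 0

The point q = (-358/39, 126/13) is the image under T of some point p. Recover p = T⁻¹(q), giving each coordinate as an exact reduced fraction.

p = (-7/3, -1)

T1 = [-5/13 -12/13 0; 12/13 -5/13 0; 0 0 1]
T2·T1 = [-17/13 -7/13 0; 12/13 -5/13 0; 0 0 1]
T3·…·T1 = [-17/13 -7/13 1; 12/13 -5/13 5; 0 0 1]
T4·…·T1 = [-34/13 -14/13 2; 36/13 -15/13 15; 0 0 1]
T5·…·T1 = [34/13 14/13 -2; 36/13 -15/13 15; 0 0 1]
det M = -6; M⁻¹ = [5/26 7/39 -30/13; 6/13 -17/39 97/13; 0 0 1]
M⁻¹ · (-358/39, 126/13)ᵀ = (-7/3, -1)ᵀ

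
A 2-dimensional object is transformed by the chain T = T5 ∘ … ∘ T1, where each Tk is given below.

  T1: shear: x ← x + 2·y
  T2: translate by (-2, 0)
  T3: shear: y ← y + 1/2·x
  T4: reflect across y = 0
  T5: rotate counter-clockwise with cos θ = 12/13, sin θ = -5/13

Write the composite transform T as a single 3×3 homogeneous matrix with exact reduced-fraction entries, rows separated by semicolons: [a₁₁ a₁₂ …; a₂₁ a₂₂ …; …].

T = [19/26 14/13 -19/13; -11/13 -34/13 22/13; 0 0 1]

T1 = [1 2 0; 0 1 0; 0 0 1]
T2·T1 = [1 2 -2; 0 1 0; 0 0 1]
T3·…·T1 = [1 2 -2; 1/2 2 -1; 0 0 1]
T4·…·T1 = [1 2 -2; -1/2 -2 1; 0 0 1]
T5·…·T1 = [19/26 14/13 -19/13; -11/13 -34/13 22/13; 0 0 1]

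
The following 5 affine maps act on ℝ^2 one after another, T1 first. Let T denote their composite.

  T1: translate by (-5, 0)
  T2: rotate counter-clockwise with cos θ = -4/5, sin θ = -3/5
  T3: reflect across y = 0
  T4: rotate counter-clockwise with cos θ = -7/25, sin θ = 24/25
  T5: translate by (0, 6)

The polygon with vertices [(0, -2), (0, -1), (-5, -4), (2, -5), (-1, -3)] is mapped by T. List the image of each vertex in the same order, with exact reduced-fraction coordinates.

T1 translate by (-5, 0): (0, -2) → (-5, -2); (0, -1) → (-5, -1); (-5, -4) → (-10, -4); (2, -5) → (-3, -5); (-1, -3) → (-6, -3)
T2 rotate counter-clockwise with cos θ = -4/5, sin θ = -3/5: (-5, -2) → (14/5, 23/5); (-5, -1) → (17/5, 19/5); (-10, -4) → (28/5, 46/5); (-3, -5) → (-3/5, 29/5); (-6, -3) → (3, 6)
T3 reflect across y = 0: (14/5, 23/5) → (14/5, -23/5); (17/5, 19/5) → (17/5, -19/5); (28/5, 46/5) → (28/5, -46/5); (-3/5, 29/5) → (-3/5, -29/5); (3, 6) → (3, -6)
T4 rotate counter-clockwise with cos θ = -7/25, sin θ = 24/25: (14/5, -23/5) → (454/125, 497/125); (17/5, -19/5) → (337/125, 541/125); (28/5, -46/5) → (908/125, 994/125); (-3/5, -29/5) → (717/125, 131/125); (3, -6) → (123/25, 114/25)
T5 translate by (0, 6): (454/125, 497/125) → (454/125, 1247/125); (337/125, 541/125) → (337/125, 1291/125); (908/125, 994/125) → (908/125, 1744/125); (717/125, 131/125) → (717/125, 881/125); (123/25, 114/25) → (123/25, 264/25)

image vertices: (454/125, 1247/125), (337/125, 1291/125), (908/125, 1744/125), (717/125, 881/125), (123/25, 264/25)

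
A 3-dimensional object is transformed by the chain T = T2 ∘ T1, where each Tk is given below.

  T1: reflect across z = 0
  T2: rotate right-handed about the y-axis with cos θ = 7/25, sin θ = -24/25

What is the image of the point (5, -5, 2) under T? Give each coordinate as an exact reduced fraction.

T(p) = (83/25, -5, 106/25)

T1 reflect across z = 0: (5, -5, 2) → (5, -5, -2)
T2 rotate right-handed about the y-axis with cos θ = 7/25, sin θ = -24/25: (5, -5, -2) → (83/25, -5, 106/25)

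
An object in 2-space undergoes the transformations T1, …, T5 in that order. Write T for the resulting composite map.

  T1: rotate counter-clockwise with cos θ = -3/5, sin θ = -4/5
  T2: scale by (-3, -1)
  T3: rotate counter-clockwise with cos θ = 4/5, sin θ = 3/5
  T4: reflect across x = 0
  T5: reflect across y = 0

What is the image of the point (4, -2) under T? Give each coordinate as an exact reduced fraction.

T(p) = (-42/5, -44/5)

T1 rotate counter-clockwise with cos θ = -3/5, sin θ = -4/5: (4, -2) → (-4, -2)
T2 scale by (-3, -1): (-4, -2) → (12, 2)
T3 rotate counter-clockwise with cos θ = 4/5, sin θ = 3/5: (12, 2) → (42/5, 44/5)
T4 reflect across x = 0: (42/5, 44/5) → (-42/5, 44/5)
T5 reflect across y = 0: (-42/5, 44/5) → (-42/5, -44/5)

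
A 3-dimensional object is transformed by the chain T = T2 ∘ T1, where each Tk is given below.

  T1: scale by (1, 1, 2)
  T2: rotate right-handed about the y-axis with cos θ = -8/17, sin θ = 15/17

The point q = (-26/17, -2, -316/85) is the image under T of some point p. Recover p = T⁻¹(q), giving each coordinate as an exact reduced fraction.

p = (4, -2, 1/5)

T1 = [1 0 0 0; 0 1 0 0; 0 0 2 0; 0 0 0 1]
T2·T1 = [-8/17 0 30/17 0; 0 1 0 0; -15/17 0 -16/17 0; 0 0 0 1]
det M = 2; M⁻¹ = [-8/17 0 -15/17 0; 0 1 0 0; 15/34 0 -4/17 0; 0 0 0 1]
M⁻¹ · (-26/17, -2, -316/85)ᵀ = (4, -2, 1/5)ᵀ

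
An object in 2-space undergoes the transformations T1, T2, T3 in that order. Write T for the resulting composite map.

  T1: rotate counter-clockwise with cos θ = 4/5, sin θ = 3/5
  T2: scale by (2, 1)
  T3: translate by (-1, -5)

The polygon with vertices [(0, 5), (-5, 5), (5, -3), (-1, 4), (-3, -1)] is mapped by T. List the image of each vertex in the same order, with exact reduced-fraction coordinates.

image vertices: (-7, -1), (-15, -4), (53/5, -22/5), (-37/5, -12/5), (-23/5, -38/5)

T1 rotate counter-clockwise with cos θ = 4/5, sin θ = 3/5: (0, 5) → (-3, 4); (-5, 5) → (-7, 1); (5, -3) → (29/5, 3/5); (-1, 4) → (-16/5, 13/5); (-3, -1) → (-9/5, -13/5)
T2 scale by (2, 1): (-3, 4) → (-6, 4); (-7, 1) → (-14, 1); (29/5, 3/5) → (58/5, 3/5); (-16/5, 13/5) → (-32/5, 13/5); (-9/5, -13/5) → (-18/5, -13/5)
T3 translate by (-1, -5): (-6, 4) → (-7, -1); (-14, 1) → (-15, -4); (58/5, 3/5) → (53/5, -22/5); (-32/5, 13/5) → (-37/5, -12/5); (-18/5, -13/5) → (-23/5, -38/5)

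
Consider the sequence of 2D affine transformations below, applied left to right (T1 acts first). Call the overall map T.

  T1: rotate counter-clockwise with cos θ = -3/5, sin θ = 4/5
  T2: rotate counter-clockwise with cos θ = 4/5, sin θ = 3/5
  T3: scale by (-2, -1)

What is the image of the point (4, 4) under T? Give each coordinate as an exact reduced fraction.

T1 rotate counter-clockwise with cos θ = -3/5, sin θ = 4/5: (4, 4) → (-28/5, 4/5)
T2 rotate counter-clockwise with cos θ = 4/5, sin θ = 3/5: (-28/5, 4/5) → (-124/25, -68/25)
T3 scale by (-2, -1): (-124/25, -68/25) → (248/25, 68/25)

T(p) = (248/25, 68/25)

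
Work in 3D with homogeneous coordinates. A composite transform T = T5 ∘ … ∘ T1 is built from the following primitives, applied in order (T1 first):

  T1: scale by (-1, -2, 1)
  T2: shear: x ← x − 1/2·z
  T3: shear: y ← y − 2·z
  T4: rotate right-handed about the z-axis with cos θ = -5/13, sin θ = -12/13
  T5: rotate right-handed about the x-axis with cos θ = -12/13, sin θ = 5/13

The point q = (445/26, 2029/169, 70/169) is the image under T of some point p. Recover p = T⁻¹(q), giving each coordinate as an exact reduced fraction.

T1 = [-1 0 0 0; 0 -2 0 0; 0 0 1 0; 0 0 0 1]
T2·T1 = [-1 0 -1/2 0; 0 -2 0 0; 0 0 1 0; 0 0 0 1]
T3·…·T1 = [-1 0 -1/2 0; 0 -2 -2 0; 0 0 1 0; 0 0 0 1]
T4·…·T1 = [5/13 -24/13 -43/26 0; 12/13 10/13 16/13 0; 0 0 1 0; 0 0 0 1]
T5·…·T1 = [5/13 -24/13 -43/26 0; -144/169 -120/169 -257/169 0; 60/169 50/169 -76/169 0; 0 0 0 1]
det M = 2; M⁻¹ = [5/13 -223/338 138/169 0; -6/13 35/169 337/338 0; 0 -5/13 -12/13 0; 0 0 0 1]
M⁻¹ · (445/26, 2029/169, 70/169)ᵀ = (-1, -5, -5)ᵀ

p = (-1, -5, -5)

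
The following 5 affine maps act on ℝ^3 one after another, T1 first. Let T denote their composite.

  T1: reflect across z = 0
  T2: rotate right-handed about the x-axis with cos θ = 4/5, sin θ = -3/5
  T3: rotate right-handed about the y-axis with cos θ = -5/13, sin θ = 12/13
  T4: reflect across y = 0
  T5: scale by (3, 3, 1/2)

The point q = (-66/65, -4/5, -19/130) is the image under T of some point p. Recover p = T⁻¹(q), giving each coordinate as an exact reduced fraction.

T1 = [1 0 0 0; 0 1 0 0; 0 0 -1 0; 0 0 0 1]
T2·T1 = [1 0 0 0; 0 4/5 -3/5 0; 0 -3/5 -4/5 0; 0 0 0 1]
T3·…·T1 = [-5/13 -36/65 -48/65 0; 0 4/5 -3/5 0; -12/13 3/13 4/13 0; 0 0 0 1]
T4·…·T1 = [-5/13 -36/65 -48/65 0; 0 -4/5 3/5 0; -12/13 3/13 4/13 0; 0 0 0 1]
T5·…·T1 = [-15/13 -108/65 -144/65 0; 0 -12/5 9/5 0; -6/13 3/26 2/13 0; 0 0 0 1]
det M = 9/2; M⁻¹ = [-5/39 0 -24/13 0; -12/65 -4/15 6/13 0; -16/65 1/5 8/13 0; 0 0 0 1]
M⁻¹ · (-66/65, -4/5, -19/130)ᵀ = (2/5, 1/3, 0)ᵀ

p = (2/5, 1/3, 0)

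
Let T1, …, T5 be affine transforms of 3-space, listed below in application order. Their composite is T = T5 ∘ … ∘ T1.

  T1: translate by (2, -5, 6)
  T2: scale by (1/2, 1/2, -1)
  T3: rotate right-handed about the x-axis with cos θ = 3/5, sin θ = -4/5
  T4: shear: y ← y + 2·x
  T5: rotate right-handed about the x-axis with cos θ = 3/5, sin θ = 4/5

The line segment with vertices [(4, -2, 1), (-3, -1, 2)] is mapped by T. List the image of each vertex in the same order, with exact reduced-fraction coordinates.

T1 translate by (2, -5, 6): (4, -2, 1) → (6, -7, 7); (-3, -1, 2) → (-1, -6, 8)
T2 scale by (1/2, 1/2, -1): (6, -7, 7) → (3, -7/2, -7); (-1, -6, 8) → (-1/2, -3, -8)
T3 rotate right-handed about the x-axis with cos θ = 3/5, sin θ = -4/5: (3, -7/2, -7) → (3, -77/10, -7/5); (-1/2, -3, -8) → (-1/2, -41/5, -12/5)
T4 shear: y ← y + 2·x: (3, -77/10, -7/5) → (3, -17/10, -7/5); (-1/2, -41/5, -12/5) → (-1/2, -46/5, -12/5)
T5 rotate right-handed about the x-axis with cos θ = 3/5, sin θ = 4/5: (3, -17/10, -7/5) → (3, 1/10, -11/5); (-1/2, -46/5, -12/5) → (-1/2, -18/5, -44/5)

image vertices: (3, 1/10, -11/5), (-1/2, -18/5, -44/5)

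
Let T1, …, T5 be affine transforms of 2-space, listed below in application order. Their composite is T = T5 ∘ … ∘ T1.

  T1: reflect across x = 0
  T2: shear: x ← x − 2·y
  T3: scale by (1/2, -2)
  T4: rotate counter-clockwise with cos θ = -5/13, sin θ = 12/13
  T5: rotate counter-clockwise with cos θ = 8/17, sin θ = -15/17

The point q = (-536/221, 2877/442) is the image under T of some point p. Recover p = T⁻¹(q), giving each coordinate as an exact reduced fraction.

p = (-1, -3)

T1 = [-1 0 0; 0 1 0; 0 0 1]
T2·T1 = [-1 -2 0; 0 1 0; 0 0 1]
T3·…·T1 = [-1/2 -1 0; 0 -2 0; 0 0 1]
T4·…·T1 = [5/26 29/13 0; -6/13 -2/13 0; 0 0 1]
T5·…·T1 = [-70/221 202/221 0; -171/442 -451/221 0; 0 0 1]
det M = 1; M⁻¹ = [-451/221 -202/221 0; 171/442 -70/221 0; 0 0 1]
M⁻¹ · (-536/221, 2877/442)ᵀ = (-1, -3)ᵀ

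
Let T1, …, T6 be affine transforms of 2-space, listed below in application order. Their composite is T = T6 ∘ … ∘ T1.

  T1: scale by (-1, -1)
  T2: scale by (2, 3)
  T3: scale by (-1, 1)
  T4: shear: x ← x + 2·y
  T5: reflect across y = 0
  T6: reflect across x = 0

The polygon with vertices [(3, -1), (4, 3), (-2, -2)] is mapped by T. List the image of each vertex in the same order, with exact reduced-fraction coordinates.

image vertices: (-12, -3), (10, 9), (-8, -6)

T1 scale by (-1, -1): (3, -1) → (-3, 1); (4, 3) → (-4, -3); (-2, -2) → (2, 2)
T2 scale by (2, 3): (-3, 1) → (-6, 3); (-4, -3) → (-8, -9); (2, 2) → (4, 6)
T3 scale by (-1, 1): (-6, 3) → (6, 3); (-8, -9) → (8, -9); (4, 6) → (-4, 6)
T4 shear: x ← x + 2·y: (6, 3) → (12, 3); (8, -9) → (-10, -9); (-4, 6) → (8, 6)
T5 reflect across y = 0: (12, 3) → (12, -3); (-10, -9) → (-10, 9); (8, 6) → (8, -6)
T6 reflect across x = 0: (12, -3) → (-12, -3); (-10, 9) → (10, 9); (8, -6) → (-8, -6)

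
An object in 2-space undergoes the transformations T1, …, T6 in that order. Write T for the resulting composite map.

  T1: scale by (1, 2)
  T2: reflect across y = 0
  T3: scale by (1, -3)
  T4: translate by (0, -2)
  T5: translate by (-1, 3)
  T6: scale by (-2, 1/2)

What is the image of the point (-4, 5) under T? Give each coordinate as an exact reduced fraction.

T1 scale by (1, 2): (-4, 5) → (-4, 10)
T2 reflect across y = 0: (-4, 10) → (-4, -10)
T3 scale by (1, -3): (-4, -10) → (-4, 30)
T4 translate by (0, -2): (-4, 30) → (-4, 28)
T5 translate by (-1, 3): (-4, 28) → (-5, 31)
T6 scale by (-2, 1/2): (-5, 31) → (10, 31/2)

T(p) = (10, 31/2)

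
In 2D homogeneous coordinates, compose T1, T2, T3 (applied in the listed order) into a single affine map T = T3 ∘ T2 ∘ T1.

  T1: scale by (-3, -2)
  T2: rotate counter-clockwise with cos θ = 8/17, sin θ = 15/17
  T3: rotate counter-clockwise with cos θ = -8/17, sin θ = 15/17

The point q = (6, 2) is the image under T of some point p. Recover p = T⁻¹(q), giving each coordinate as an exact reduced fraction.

p = (2, 1)

T1 = [-3 0 0; 0 -2 0; 0 0 1]
T2·T1 = [-24/17 30/17 0; -45/17 -16/17 0; 0 0 1]
T3·…·T1 = [3 0 0; 0 2 0; 0 0 1]
det M = 6; M⁻¹ = [1/3 0 0; 0 1/2 0; 0 0 1]
M⁻¹ · (6, 2)ᵀ = (2, 1)ᵀ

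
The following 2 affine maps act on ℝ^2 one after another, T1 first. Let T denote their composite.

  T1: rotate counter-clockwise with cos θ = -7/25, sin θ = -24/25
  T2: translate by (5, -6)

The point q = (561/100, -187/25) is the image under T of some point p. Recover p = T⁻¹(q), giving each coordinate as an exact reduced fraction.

p = (5/4, 1)

T1 = [-7/25 24/25 0; -24/25 -7/25 0; 0 0 1]
T2·T1 = [-7/25 24/25 5; -24/25 -7/25 -6; 0 0 1]
det M = 1; M⁻¹ = [-7/25 -24/25 -109/25; 24/25 -7/25 -162/25; 0 0 1]
M⁻¹ · (561/100, -187/25)ᵀ = (5/4, 1)ᵀ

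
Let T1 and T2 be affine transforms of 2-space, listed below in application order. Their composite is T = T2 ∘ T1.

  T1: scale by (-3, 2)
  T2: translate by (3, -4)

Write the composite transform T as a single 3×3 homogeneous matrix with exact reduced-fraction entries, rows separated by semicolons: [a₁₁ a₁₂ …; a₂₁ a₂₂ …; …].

T = [-3 0 3; 0 2 -4; 0 0 1]

T1 = [-3 0 0; 0 2 0; 0 0 1]
T2·T1 = [-3 0 3; 0 2 -4; 0 0 1]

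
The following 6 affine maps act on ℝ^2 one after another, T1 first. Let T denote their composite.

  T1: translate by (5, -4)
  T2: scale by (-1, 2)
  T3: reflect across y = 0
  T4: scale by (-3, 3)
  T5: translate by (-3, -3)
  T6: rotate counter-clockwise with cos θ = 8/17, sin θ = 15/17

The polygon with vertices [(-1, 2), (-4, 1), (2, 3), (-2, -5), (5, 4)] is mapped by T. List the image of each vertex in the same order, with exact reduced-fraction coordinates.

image vertices: (-63/17, 207/17), (-225/17, 120/17), (99/17, 294/17), (-717/17, 498/17), (261/17, 381/17)

T1 translate by (5, -4): (-1, 2) → (4, -2); (-4, 1) → (1, -3); (2, 3) → (7, -1); (-2, -5) → (3, -9); (5, 4) → (10, 0)
T2 scale by (-1, 2): (4, -2) → (-4, -4); (1, -3) → (-1, -6); (7, -1) → (-7, -2); (3, -9) → (-3, -18); (10, 0) → (-10, 0)
T3 reflect across y = 0: (-4, -4) → (-4, 4); (-1, -6) → (-1, 6); (-7, -2) → (-7, 2); (-3, -18) → (-3, 18); (-10, 0) → (-10, 0)
T4 scale by (-3, 3): (-4, 4) → (12, 12); (-1, 6) → (3, 18); (-7, 2) → (21, 6); (-3, 18) → (9, 54); (-10, 0) → (30, 0)
T5 translate by (-3, -3): (12, 12) → (9, 9); (3, 18) → (0, 15); (21, 6) → (18, 3); (9, 54) → (6, 51); (30, 0) → (27, -3)
T6 rotate counter-clockwise with cos θ = 8/17, sin θ = 15/17: (9, 9) → (-63/17, 207/17); (0, 15) → (-225/17, 120/17); (18, 3) → (99/17, 294/17); (6, 51) → (-717/17, 498/17); (27, -3) → (261/17, 381/17)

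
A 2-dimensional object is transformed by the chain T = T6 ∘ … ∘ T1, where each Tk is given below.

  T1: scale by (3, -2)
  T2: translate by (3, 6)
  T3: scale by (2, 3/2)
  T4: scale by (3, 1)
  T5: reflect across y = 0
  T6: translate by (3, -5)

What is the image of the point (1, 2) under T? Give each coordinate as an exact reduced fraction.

T(p) = (39, -8)

T1 scale by (3, -2): (1, 2) → (3, -4)
T2 translate by (3, 6): (3, -4) → (6, 2)
T3 scale by (2, 3/2): (6, 2) → (12, 3)
T4 scale by (3, 1): (12, 3) → (36, 3)
T5 reflect across y = 0: (36, 3) → (36, -3)
T6 translate by (3, -5): (36, -3) → (39, -8)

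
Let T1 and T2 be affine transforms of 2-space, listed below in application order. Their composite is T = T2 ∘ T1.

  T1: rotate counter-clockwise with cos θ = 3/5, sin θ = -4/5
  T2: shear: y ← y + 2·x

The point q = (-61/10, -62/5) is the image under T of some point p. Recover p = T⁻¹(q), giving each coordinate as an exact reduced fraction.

T1 = [3/5 4/5 0; -4/5 3/5 0; 0 0 1]
T2·T1 = [3/5 4/5 0; 2/5 11/5 0; 0 0 1]
det M = 1; M⁻¹ = [11/5 -4/5 0; -2/5 3/5 0; 0 0 1]
M⁻¹ · (-61/10, -62/5)ᵀ = (-7/2, -5)ᵀ

p = (-7/2, -5)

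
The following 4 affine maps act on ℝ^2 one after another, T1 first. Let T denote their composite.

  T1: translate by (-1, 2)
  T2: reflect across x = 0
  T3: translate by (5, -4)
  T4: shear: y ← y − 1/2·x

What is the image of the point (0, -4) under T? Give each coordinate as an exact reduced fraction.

T1 translate by (-1, 2): (0, -4) → (-1, -2)
T2 reflect across x = 0: (-1, -2) → (1, -2)
T3 translate by (5, -4): (1, -2) → (6, -6)
T4 shear: y ← y − 1/2·x: (6, -6) → (6, -9)

T(p) = (6, -9)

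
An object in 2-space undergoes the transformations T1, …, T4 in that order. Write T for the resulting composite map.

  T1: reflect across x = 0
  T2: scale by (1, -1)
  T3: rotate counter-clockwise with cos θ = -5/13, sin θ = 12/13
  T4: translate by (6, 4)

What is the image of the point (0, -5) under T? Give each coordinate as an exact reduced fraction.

T(p) = (18/13, 27/13)

T1 reflect across x = 0: (0, -5) → (0, -5)
T2 scale by (1, -1): (0, -5) → (0, 5)
T3 rotate counter-clockwise with cos θ = -5/13, sin θ = 12/13: (0, 5) → (-60/13, -25/13)
T4 translate by (6, 4): (-60/13, -25/13) → (18/13, 27/13)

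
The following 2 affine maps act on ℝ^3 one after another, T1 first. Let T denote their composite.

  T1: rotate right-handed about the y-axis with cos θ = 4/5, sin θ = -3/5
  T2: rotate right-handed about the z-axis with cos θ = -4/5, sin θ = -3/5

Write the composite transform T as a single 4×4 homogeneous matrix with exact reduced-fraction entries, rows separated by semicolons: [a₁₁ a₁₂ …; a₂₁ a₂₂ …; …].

T = [-16/25 3/5 12/25 0; -12/25 -4/5 9/25 0; 3/5 0 4/5 0; 0 0 0 1]

T1 = [4/5 0 -3/5 0; 0 1 0 0; 3/5 0 4/5 0; 0 0 0 1]
T2·T1 = [-16/25 3/5 12/25 0; -12/25 -4/5 9/25 0; 3/5 0 4/5 0; 0 0 0 1]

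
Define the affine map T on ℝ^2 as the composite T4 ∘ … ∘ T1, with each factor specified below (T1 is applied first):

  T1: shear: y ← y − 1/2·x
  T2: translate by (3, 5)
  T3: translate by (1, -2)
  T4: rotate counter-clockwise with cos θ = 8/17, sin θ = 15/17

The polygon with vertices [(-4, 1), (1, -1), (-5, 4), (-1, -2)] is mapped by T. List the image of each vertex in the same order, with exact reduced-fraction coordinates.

image vertices: (-90/17, 48/17), (35/34, 87/17), (-301/34, 61/17), (3/34, 57/17)

T1 shear: y ← y − 1/2·x: (-4, 1) → (-4, 3); (1, -1) → (1, -3/2); (-5, 4) → (-5, 13/2); (-1, -2) → (-1, -3/2)
T2 translate by (3, 5): (-4, 3) → (-1, 8); (1, -3/2) → (4, 7/2); (-5, 13/2) → (-2, 23/2); (-1, -3/2) → (2, 7/2)
T3 translate by (1, -2): (-1, 8) → (0, 6); (4, 7/2) → (5, 3/2); (-2, 23/2) → (-1, 19/2); (2, 7/2) → (3, 3/2)
T4 rotate counter-clockwise with cos θ = 8/17, sin θ = 15/17: (0, 6) → (-90/17, 48/17); (5, 3/2) → (35/34, 87/17); (-1, 19/2) → (-301/34, 61/17); (3, 3/2) → (3/34, 57/17)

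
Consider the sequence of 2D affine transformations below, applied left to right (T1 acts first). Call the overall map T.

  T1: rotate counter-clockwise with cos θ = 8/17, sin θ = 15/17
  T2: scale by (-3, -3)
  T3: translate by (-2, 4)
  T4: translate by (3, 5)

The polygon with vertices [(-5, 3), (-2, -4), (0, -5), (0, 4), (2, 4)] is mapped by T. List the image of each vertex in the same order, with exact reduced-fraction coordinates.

image vertices: (16, 18), (-115/17, 339/17), (-208/17, 273/17), (197/17, 57/17), (149/17, -33/17)

T1 rotate counter-clockwise with cos θ = 8/17, sin θ = 15/17: (-5, 3) → (-5, -3); (-2, -4) → (44/17, -62/17); (0, -5) → (75/17, -40/17); (0, 4) → (-60/17, 32/17); (2, 4) → (-44/17, 62/17)
T2 scale by (-3, -3): (-5, -3) → (15, 9); (44/17, -62/17) → (-132/17, 186/17); (75/17, -40/17) → (-225/17, 120/17); (-60/17, 32/17) → (180/17, -96/17); (-44/17, 62/17) → (132/17, -186/17)
T3 translate by (-2, 4): (15, 9) → (13, 13); (-132/17, 186/17) → (-166/17, 254/17); (-225/17, 120/17) → (-259/17, 188/17); (180/17, -96/17) → (146/17, -28/17); (132/17, -186/17) → (98/17, -118/17)
T4 translate by (3, 5): (13, 13) → (16, 18); (-166/17, 254/17) → (-115/17, 339/17); (-259/17, 188/17) → (-208/17, 273/17); (146/17, -28/17) → (197/17, 57/17); (98/17, -118/17) → (149/17, -33/17)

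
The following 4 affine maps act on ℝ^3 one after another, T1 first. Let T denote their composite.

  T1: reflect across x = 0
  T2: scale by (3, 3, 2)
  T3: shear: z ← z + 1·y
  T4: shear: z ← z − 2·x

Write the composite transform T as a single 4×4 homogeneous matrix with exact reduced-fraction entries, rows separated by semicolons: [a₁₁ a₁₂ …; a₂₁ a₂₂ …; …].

T = [-3 0 0 0; 0 3 0 0; 6 3 2 0; 0 0 0 1]

T1 = [-1 0 0 0; 0 1 0 0; 0 0 1 0; 0 0 0 1]
T2·T1 = [-3 0 0 0; 0 3 0 0; 0 0 2 0; 0 0 0 1]
T3·…·T1 = [-3 0 0 0; 0 3 0 0; 0 3 2 0; 0 0 0 1]
T4·…·T1 = [-3 0 0 0; 0 3 0 0; 6 3 2 0; 0 0 0 1]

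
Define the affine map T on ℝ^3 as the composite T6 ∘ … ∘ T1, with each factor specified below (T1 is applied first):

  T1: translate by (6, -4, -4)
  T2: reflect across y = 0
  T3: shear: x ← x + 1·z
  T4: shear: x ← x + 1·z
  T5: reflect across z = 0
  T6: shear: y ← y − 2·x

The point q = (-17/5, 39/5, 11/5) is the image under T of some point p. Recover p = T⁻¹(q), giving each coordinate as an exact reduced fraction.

T1 = [1 0 0 6; 0 1 0 -4; 0 0 1 -4; 0 0 0 1]
T2·T1 = [1 0 0 6; 0 -1 0 4; 0 0 1 -4; 0 0 0 1]
T3·…·T1 = [1 0 1 2; 0 -1 0 4; 0 0 1 -4; 0 0 0 1]
T4·…·T1 = [1 0 2 -2; 0 -1 0 4; 0 0 1 -4; 0 0 0 1]
T5·…·T1 = [1 0 2 -2; 0 -1 0 4; 0 0 -1 4; 0 0 0 1]
T6·…·T1 = [1 0 2 -2; -2 -1 -4 8; 0 0 -1 4; 0 0 0 1]
det M = 1; M⁻¹ = [1 0 2 -6; -2 -1 0 4; 0 0 -1 4; 0 0 0 1]
M⁻¹ · (-17/5, 39/5, 11/5)ᵀ = (-5, 3, 9/5)ᵀ

p = (-5, 3, 9/5)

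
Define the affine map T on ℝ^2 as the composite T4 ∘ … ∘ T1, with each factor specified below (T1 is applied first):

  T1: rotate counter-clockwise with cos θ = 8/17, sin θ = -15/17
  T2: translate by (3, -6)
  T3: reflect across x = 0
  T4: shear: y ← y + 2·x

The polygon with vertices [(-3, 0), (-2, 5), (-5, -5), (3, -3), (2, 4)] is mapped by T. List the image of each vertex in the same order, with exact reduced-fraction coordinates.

image vertices: (-27/17, -111/17), (-110/17, -252/17), (64/17, 61/17), (-30/17, -231/17), (-127/17, -354/17)

T1 rotate counter-clockwise with cos θ = 8/17, sin θ = -15/17: (-3, 0) → (-24/17, 45/17); (-2, 5) → (59/17, 70/17); (-5, -5) → (-115/17, 35/17); (3, -3) → (-21/17, -69/17); (2, 4) → (76/17, 2/17)
T2 translate by (3, -6): (-24/17, 45/17) → (27/17, -57/17); (59/17, 70/17) → (110/17, -32/17); (-115/17, 35/17) → (-64/17, -67/17); (-21/17, -69/17) → (30/17, -171/17); (76/17, 2/17) → (127/17, -100/17)
T3 reflect across x = 0: (27/17, -57/17) → (-27/17, -57/17); (110/17, -32/17) → (-110/17, -32/17); (-64/17, -67/17) → (64/17, -67/17); (30/17, -171/17) → (-30/17, -171/17); (127/17, -100/17) → (-127/17, -100/17)
T4 shear: y ← y + 2·x: (-27/17, -57/17) → (-27/17, -111/17); (-110/17, -32/17) → (-110/17, -252/17); (64/17, -67/17) → (64/17, 61/17); (-30/17, -171/17) → (-30/17, -231/17); (-127/17, -100/17) → (-127/17, -354/17)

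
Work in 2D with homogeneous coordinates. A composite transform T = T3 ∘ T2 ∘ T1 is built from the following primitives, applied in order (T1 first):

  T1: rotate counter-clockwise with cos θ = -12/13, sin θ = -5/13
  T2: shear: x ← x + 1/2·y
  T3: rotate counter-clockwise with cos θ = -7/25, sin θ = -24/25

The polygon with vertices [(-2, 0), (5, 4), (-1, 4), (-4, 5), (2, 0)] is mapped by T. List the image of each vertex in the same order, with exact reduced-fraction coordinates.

T1 rotate counter-clockwise with cos θ = -12/13, sin θ = -5/13: (-2, 0) → (24/13, 10/13); (5, 4) → (-40/13, -73/13); (-1, 4) → (32/13, -43/13); (-4, 5) → (73/13, -40/13); (2, 0) → (-24/13, -10/13)
T2 shear: x ← x + 1/2·y: (24/13, 10/13) → (29/13, 10/13); (-40/13, -73/13) → (-153/26, -73/13); (32/13, -43/13) → (21/26, -43/13); (73/13, -40/13) → (53/13, -40/13); (-24/13, -10/13) → (-29/13, -10/13)
T3 rotate counter-clockwise with cos θ = -7/25, sin θ = -24/25: (29/13, 10/13) → (37/325, -766/325); (-153/26, -73/13) → (-2433/650, 2347/325); (21/26, -43/13) → (-2211/650, 49/325); (53/13, -40/13) → (-1331/325, -992/325); (-29/13, -10/13) → (-37/325, 766/325)

image vertices: (37/325, -766/325), (-2433/650, 2347/325), (-2211/650, 49/325), (-1331/325, -992/325), (-37/325, 766/325)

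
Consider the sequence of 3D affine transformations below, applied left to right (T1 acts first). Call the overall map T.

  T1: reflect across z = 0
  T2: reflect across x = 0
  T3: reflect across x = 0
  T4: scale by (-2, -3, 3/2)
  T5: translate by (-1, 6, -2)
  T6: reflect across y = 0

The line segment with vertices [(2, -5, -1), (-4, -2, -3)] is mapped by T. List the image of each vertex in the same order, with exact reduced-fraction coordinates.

T1 reflect across z = 0: (2, -5, -1) → (2, -5, 1); (-4, -2, -3) → (-4, -2, 3)
T2 reflect across x = 0: (2, -5, 1) → (-2, -5, 1); (-4, -2, 3) → (4, -2, 3)
T3 reflect across x = 0: (-2, -5, 1) → (2, -5, 1); (4, -2, 3) → (-4, -2, 3)
T4 scale by (-2, -3, 3/2): (2, -5, 1) → (-4, 15, 3/2); (-4, -2, 3) → (8, 6, 9/2)
T5 translate by (-1, 6, -2): (-4, 15, 3/2) → (-5, 21, -1/2); (8, 6, 9/2) → (7, 12, 5/2)
T6 reflect across y = 0: (-5, 21, -1/2) → (-5, -21, -1/2); (7, 12, 5/2) → (7, -12, 5/2)

image vertices: (-5, -21, -1/2), (7, -12, 5/2)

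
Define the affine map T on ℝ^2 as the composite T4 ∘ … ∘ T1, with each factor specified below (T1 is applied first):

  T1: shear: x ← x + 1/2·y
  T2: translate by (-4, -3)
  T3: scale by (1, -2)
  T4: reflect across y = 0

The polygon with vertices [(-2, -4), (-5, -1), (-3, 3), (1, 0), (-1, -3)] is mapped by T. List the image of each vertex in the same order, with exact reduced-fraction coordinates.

T1 shear: x ← x + 1/2·y: (-2, -4) → (-4, -4); (-5, -1) → (-11/2, -1); (-3, 3) → (-3/2, 3); (1, 0) → (1, 0); (-1, -3) → (-5/2, -3)
T2 translate by (-4, -3): (-4, -4) → (-8, -7); (-11/2, -1) → (-19/2, -4); (-3/2, 3) → (-11/2, 0); (1, 0) → (-3, -3); (-5/2, -3) → (-13/2, -6)
T3 scale by (1, -2): (-8, -7) → (-8, 14); (-19/2, -4) → (-19/2, 8); (-11/2, 0) → (-11/2, 0); (-3, -3) → (-3, 6); (-13/2, -6) → (-13/2, 12)
T4 reflect across y = 0: (-8, 14) → (-8, -14); (-19/2, 8) → (-19/2, -8); (-11/2, 0) → (-11/2, 0); (-3, 6) → (-3, -6); (-13/2, 12) → (-13/2, -12)

image vertices: (-8, -14), (-19/2, -8), (-11/2, 0), (-3, -6), (-13/2, -12)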